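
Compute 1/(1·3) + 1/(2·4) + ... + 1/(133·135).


1/(k(k+2)) = (1/2)·(1/k - 1/(k+2)) (partial fractions)
Telescoping: Σ = (1/2)·(1 + 1/2 - 1/134 - 1/135) = 13433/18090

Sum = 13433/18090


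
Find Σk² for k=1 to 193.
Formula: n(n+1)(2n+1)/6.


n = 193
n(n+1)(2n+1)/6 = 193×194×387/6
= 14490054/6 = 2415009

Σk² = 2415009


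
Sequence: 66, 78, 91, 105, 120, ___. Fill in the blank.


Pattern: triangular numbers: n(n+1)/2
Terms: 66, 78, 91, 105, 120
Next term = 136

Next term = 136


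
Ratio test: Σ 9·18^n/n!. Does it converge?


aₙ = 9·18^n/n!
a_{n+1}/aₙ = 18^(n+1)/(n+1)! × n!/18^n  (constant 9 cancels)
= 18/(n+1)
L = lim(n→∞) 18/(n+1) = 0
L < 1 → series CONVERGES

Converges (ratio test: L = 0 < 1)


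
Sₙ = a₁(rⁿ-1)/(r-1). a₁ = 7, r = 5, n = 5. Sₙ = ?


Sₙ = 7×(5^5 - 1)/(5 - 1)
= 7×(3125 - 1)/4
= 7×3124/4
= 5467

S_5 = 5467


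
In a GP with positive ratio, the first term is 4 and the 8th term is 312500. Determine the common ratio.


r^(n-1) = aₙ/a₁
r^7 = 312500/4 = 78125
r = 78125^(1/7)
= 5

r = 5


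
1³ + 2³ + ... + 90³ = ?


n(n+1)/2 = 90×91/2 = 4095
Σk³ = 4095² = 16769025

Σk³ = 16769025


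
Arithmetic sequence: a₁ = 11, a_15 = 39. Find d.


d = (aₙ - a₁)/(n-1)
= (39 - 11)/(15-1)
= 28/14 = 2

d = 2


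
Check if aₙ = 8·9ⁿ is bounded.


aₙ = 8·9ⁿ → as n→∞, aₙ→∞ (since base 9 > 1)
No finite upper bound exists
The sequence is UNBOUNDED

Unbounded (aₙ → ∞ as n → ∞)


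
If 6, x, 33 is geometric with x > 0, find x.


GM = √(6×33) = √198 = 14.0712

GM = 14.0712


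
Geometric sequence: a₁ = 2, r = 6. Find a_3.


aₙ = a₁·r^(n-1)
= 2×6^2
= 2×36
= 72

a_3 = 72


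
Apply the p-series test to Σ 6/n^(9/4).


p-series test: Σ c/n^p converges if p > 1, diverges if p ≤ 1 (constant c > 0 doesn't affect convergence).
p = 9/4
9/4 > 1 → CONVERGES

Converges (p = 9/4 > 1)


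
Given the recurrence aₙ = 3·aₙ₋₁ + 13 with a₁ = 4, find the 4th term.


Computing step by step:
a_1 = 4
a_2 = 25
a_3 = 88
a_4 = 277


a_4 = 277


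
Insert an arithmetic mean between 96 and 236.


AM = (96 + 236)/2 = 332/2 = 166

AM = 166


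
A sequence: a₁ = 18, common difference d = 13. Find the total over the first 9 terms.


aₙ = 18 + (9-1)×13 = 122
Sₙ = n(a₁+aₙ)/2 = 9×(18+122)/2
= 9×140/2 = 630

S_9 = 630


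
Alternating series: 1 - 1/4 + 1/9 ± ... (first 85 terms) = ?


S = 1 - 1/4 + 1/9 - 1/16 + 1/25 - 1/36 + 1/49 - 1/64 ± ...
= 0.8225
(Full series converges to +π²/12 ≈ +0.8225)

S_85 = 0.8225


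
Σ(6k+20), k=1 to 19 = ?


Σ(6k+20) = 6·Σk + 20·n
= 6·190 + 20·19
= 1140 + 380 = 1520

Σ = 1520


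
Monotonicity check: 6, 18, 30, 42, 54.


Differences: 12, 12, 12, 12
All differences > 0 → strictly INCREASING

Monotonically increasing


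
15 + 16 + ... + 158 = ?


Σₖ₌15^158 k = Σₖ₌₁^158 k − Σₖ₌₁^14 k
= 158·159/2 − 14·15/2
= 12561 − 105 = 12456

Σk = 12456


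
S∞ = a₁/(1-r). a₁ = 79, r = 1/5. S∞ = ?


S∞ = a₁/(1-r) = 79/(1 - 1/5)
= 79/(4/5)
= 395/4

S∞ = 395/4


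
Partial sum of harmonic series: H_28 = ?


H_28 = 1/1 + 1/2 + 1/3 + ... + 1/28
= 315404588903/80313433200
≈ 3.9272

H_28 = 315404588903/80313433200 ≈ 3.9272


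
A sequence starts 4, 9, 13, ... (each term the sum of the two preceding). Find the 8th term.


Computing iteratively: 4, 9, 13, 22, 35, 57, 92, 149
a_8 = 149

a_8 = 149


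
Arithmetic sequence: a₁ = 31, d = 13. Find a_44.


aₙ = a₁ + (n-1)d
= 31 + (44-1)×13
= 31 + 559
= 590

a_44 = 590


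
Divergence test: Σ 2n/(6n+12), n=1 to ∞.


lim(n→∞) 2n/(6n+12) = 2/6 = 1/3  (divide numerator and denominator by n)
lim aₙ = 1/3 ≠ 0 → series DIVERGES

Diverges (lim aₙ = 1/3 ≠ 0)


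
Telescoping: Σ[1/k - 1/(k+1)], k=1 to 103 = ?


Telescoping: adjacent terms cancel.
= 1/1 - 1/104
= 1 - 1/104 = 103/104

Sum = 103/104


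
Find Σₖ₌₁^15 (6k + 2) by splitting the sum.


Σ(6k+2) = 6·Σk + 2·n
= 6·120 + 2·15
= 720 + 30 = 750

Σ = 750


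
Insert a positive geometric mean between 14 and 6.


GM = √(14×6) = √84 = 9.1652

GM = 9.1652


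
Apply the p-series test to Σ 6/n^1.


p-series test: Σ c/n^p converges if p > 1, diverges if p ≤ 1 (constant c > 0 doesn't affect convergence).
p = 1
1 ≤ 1 → DIVERGES

Diverges (p = 1 ≤ 1)


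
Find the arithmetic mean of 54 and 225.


AM = (54 + 225)/2 = 279/2 = 139.5

AM = 139.5


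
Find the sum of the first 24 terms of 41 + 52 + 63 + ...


aₙ = 41 + (24-1)×11 = 294
Sₙ = n(a₁+aₙ)/2 = 24×(41+294)/2
= 24×335/2 = 4020

S_24 = 4020


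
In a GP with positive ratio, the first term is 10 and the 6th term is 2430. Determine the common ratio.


r^(n-1) = aₙ/a₁
r^5 = 2430/10 = 243
r = 243^(1/5)
= 3

r = 3


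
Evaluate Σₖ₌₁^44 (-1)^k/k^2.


S = -1 + 1/4 - 1/9 + 1/16 - 1/25 + 1/36 - 1/49 + 1/64 ± ...
= -0.8222
(Full series converges to -π²/12 ≈ -0.8225)

S_44 = -0.8222


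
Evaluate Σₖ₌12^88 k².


Σₖ₌12^88 k² = Σₖ₌₁^88 k² − Σₖ₌₁^11 k²
= 88·89·177/6 − 11·12·23/6
= 231044 − 506 = 230538

Σk² = 230538


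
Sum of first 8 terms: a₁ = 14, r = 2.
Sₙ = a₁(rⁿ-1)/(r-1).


Sₙ = 14×(2^8 - 1)/(2 - 1)
= 14×(256 - 1)/1
= 14×255/1
= 3570

S_8 = 3570


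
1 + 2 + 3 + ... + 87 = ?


n(n+1)/2 = 87×88/2 = 7656/2 = 3828

Σk = 3828


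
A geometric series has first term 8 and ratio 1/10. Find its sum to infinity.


S∞ = a₁/(1-r) = 8/(1 - 1/10)
= 8/(9/10)
= 80/9

S∞ = 80/9


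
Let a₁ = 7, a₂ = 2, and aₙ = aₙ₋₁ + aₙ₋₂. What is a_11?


Computing iteratively: 7, 2, 9, 11, 20, 31, 51, 82, 133, 215, 348
a_11 = 348

a_11 = 348


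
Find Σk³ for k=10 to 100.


Σₖ₌10^100 k³ = [100·101/2]² − [9·10/2]²
= 25502500 − 2025 = 25500475

Σk³ = 25500475


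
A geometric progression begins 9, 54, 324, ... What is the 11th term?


aₙ = a₁·r^(n-1)
= 9×6^10
= 9×60466176
= 544195584

a_11 = 544195584


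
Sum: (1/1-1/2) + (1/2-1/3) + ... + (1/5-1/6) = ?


Telescoping: adjacent terms cancel.
= 1/1 - 1/6
= 1 - 1/6 = 5/6

Sum = 5/6


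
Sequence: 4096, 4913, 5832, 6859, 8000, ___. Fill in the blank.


Pattern: perfect cubes: n³
Terms: 4096, 4913, 5832, 6859, 8000
Next term = 9261

Next term = 9261


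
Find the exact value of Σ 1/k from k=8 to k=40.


Σₖ₌8^40 1/k = 1/8 + 1/9 + 1/10 + ... + 1/40
= 116967587024539/69388720221600
≈ 1.6857

Sum = 116967587024539/69388720221600 ≈ 1.6857


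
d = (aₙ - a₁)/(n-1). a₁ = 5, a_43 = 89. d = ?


d = (aₙ - a₁)/(n-1)
= (89 - 5)/(43-1)
= 84/42 = 2

d = 2


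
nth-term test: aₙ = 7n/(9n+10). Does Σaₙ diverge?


lim(n→∞) 7n/(9n+10) = 7/9 = 7/9  (divide numerator and denominator by n)
lim aₙ = 7/9 ≠ 0 → series DIVERGES

Diverges (lim aₙ = 7/9 ≠ 0)


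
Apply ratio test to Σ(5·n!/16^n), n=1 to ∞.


aₙ = 5·n!/16^n
a_{n+1}/aₙ = (n+1)!/16^(n+1) × 16^n/n!  (constant 5 cancels)
= (n+1)/16
L = lim(n→∞) (n+1)/16 = ∞
L > 1 → series DIVERGES

Diverges (ratio test: L = ∞ > 1)


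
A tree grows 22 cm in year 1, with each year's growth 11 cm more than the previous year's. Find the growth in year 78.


aₙ = a₁ + (n-1)d
= 22 + (78-1)×11
= 22 + 847
= 869

a_78 = 869


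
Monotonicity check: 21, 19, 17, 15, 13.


Differences: -2, -2, -2, -2
All differences < 0 → strictly DECREASING

Monotonically decreasing


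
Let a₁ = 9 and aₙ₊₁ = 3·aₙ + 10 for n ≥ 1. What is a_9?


Computing step by step:
a_1 = 9
a_2 = 37
a_3 = 121
a_4 = 373
a_5 = 1129
a_6 = 3397
a_7 = 10201
a_8 = 30613
a_9 = 91849


a_9 = 91849


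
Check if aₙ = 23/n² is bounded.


a₁ = 23, a₂ = 23/4, a₃ = 23/9, ...
0 < aₙ ≤ 23 for all n ≥ 1
The sequence IS bounded

Bounded (0 < aₙ ≤ 23)


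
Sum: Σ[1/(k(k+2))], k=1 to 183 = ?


1/(k(k+2)) = (1/2)·(1/k - 1/(k+2)) (partial fractions)
Telescoping: Σ = (1/2)·(1 + 1/2 - 1/184 - 1/185) = 50691/68080

Sum = 50691/68080


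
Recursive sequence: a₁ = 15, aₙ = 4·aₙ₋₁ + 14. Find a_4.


Computing step by step:
a_1 = 15
a_2 = 74
a_3 = 310
a_4 = 1254


a_4 = 1254


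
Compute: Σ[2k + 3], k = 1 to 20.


Σ(2k+3) = 2·Σk + 3·n
= 2·210 + 3·20
= 420 + 60 = 480

Σ = 480


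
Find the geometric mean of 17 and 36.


GM = √(17×36) = √612 = 24.7386

GM = 24.7386


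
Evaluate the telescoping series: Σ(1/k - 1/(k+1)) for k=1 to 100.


Telescoping: adjacent terms cancel.
= 1/1 - 1/101
= 1 - 1/101 = 100/101

Sum = 100/101


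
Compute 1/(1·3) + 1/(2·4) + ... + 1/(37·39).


1/(k(k+2)) = (1/2)·(1/k - 1/(k+2)) (partial fractions)
Telescoping: Σ = (1/2)·(1 + 1/2 - 1/38 - 1/39) = 1073/1482

Sum = 1073/1482


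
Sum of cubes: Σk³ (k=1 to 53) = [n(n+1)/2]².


n(n+1)/2 = 53×54/2 = 1431
Σk³ = 1431² = 2047761

Σk³ = 2047761


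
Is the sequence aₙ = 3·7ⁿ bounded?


aₙ = 3·7ⁿ → as n→∞, aₙ→∞ (since base 7 > 1)
No finite upper bound exists
The sequence is UNBOUNDED

Unbounded (aₙ → ∞ as n → ∞)


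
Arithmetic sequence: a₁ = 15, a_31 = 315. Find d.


d = (aₙ - a₁)/(n-1)
= (315 - 15)/(31-1)
= 300/30 = 10

d = 10


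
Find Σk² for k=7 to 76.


Σₖ₌7^76 k² = Σₖ₌₁^76 k² − Σₖ₌₁^6 k²
= 76·77·153/6 − 6·7·13/6
= 149226 − 91 = 149135

Σk² = 149135


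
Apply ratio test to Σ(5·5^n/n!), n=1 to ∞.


aₙ = 5·5^n/n!
a_{n+1}/aₙ = 5^(n+1)/(n+1)! × n!/5^n  (constant 5 cancels)
= 5/(n+1)
L = lim(n→∞) 5/(n+1) = 0
L < 1 → series CONVERGES

Converges (ratio test: L = 0 < 1)


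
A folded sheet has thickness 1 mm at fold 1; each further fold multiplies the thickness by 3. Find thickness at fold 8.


aₙ = a₁·r^(n-1)
= 1×3^7
= 1×2187
= 2187

a_8 = 2187


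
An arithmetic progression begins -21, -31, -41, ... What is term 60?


aₙ = a₁ + (n-1)d
= -21 + (60-1)×-10
= -21 - 590
= -611

a_60 = -611


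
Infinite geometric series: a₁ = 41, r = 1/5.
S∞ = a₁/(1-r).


S∞ = a₁/(1-r) = 41/(1 - 1/5)
= 41/(4/5)
= 205/4

S∞ = 205/4


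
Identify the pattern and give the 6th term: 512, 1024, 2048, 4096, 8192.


Pattern: powers of 2: 2ⁿ
Terms: 512, 1024, 2048, 4096, 8192
Next term = 16384

Next term = 16384


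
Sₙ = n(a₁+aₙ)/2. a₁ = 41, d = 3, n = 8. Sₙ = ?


aₙ = 41 + (8-1)×3 = 62
Sₙ = n(a₁+aₙ)/2 = 8×(41+62)/2
= 8×103/2 = 412

S_8 = 412


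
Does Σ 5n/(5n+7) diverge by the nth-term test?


lim(n→∞) 5n/(5n+7) = 5/5 = 1  (divide numerator and denominator by n)
lim aₙ = 1 ≠ 0 → series DIVERGES

Diverges (lim aₙ = 1 ≠ 0)


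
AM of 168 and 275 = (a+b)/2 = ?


AM = (168 + 275)/2 = 443/2 = 221.5

AM = 221.5


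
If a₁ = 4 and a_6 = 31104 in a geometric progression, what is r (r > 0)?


r^(n-1) = aₙ/a₁
r^5 = 31104/4 = 7776
r = 7776^(1/5)
= 6

r = 6


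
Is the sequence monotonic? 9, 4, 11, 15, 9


Differences: -5, 7, 4, -6
Difference at position 2 is +7 (> 0) but position 1 is -5 (< 0) — sequence both rises and falls
→ NOT monotonic

Not monotonic


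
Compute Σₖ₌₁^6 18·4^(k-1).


Sₙ = 18×(4^6 - 1)/(4 - 1)
= 18×(4096 - 1)/3
= 18×4095/3
= 24570

S_6 = 24570


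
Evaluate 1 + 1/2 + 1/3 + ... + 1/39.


H_39 = 1/1 + 1/2 + 1/3 + ... + 1/39
= 2066035355155033/485721041551200
≈ 4.2535

H_39 = 2066035355155033/485721041551200 ≈ 4.2535


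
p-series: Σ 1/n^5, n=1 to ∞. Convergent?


p-series test: Σ c/n^p converges if p > 1, diverges if p ≤ 1 (constant c > 0 doesn't affect convergence).
p = 5
5 > 1 → CONVERGES

Converges (p = 5 > 1)


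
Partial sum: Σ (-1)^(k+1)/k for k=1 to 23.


S = 1 - 1/2 + 1/3 - 1/4 + 1/5 - 1/6 + 1/7 - 1/8 ± ...
= 0.7144
(Full series converges to +ln(2) ≈ +0.6931)

S_23 = 0.7144


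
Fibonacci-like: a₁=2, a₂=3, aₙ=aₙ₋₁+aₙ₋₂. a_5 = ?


Computing iteratively: 2, 3, 5, 8, 13
a_5 = 13

a_5 = 13


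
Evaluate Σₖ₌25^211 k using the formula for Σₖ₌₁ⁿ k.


Σₖ₌25^211 k = Σₖ₌₁^211 k − Σₖ₌₁^24 k
= 211·212/2 − 24·25/2
= 22366 − 300 = 22066

Σk = 22066


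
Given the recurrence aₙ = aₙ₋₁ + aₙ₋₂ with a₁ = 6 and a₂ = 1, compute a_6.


Computing iteratively: 6, 1, 7, 8, 15, 23
a_6 = 23

a_6 = 23


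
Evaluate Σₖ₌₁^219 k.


n(n+1)/2 = 219×220/2 = 48180/2 = 24090

Σk = 24090


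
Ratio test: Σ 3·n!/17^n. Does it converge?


aₙ = 3·n!/17^n
a_{n+1}/aₙ = (n+1)!/17^(n+1) × 17^n/n!  (constant 3 cancels)
= (n+1)/17
L = lim(n→∞) (n+1)/17 = ∞
L > 1 → series DIVERGES

Diverges (ratio test: L = ∞ > 1)


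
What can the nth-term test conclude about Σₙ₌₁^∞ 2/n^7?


lim(n→∞) 2/n^7 = 0
lim aₙ = 0 → nth-term test is INCONCLUSIVE
(Need other tests; this is actually a convergent p-series with p=7 > 1)

Inconclusive (lim aₙ = 0; need another test)


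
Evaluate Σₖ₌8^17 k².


Σₖ₌8^17 k² = Σₖ₌₁^17 k² − Σₖ₌₁^7 k²
= 17·18·35/6 − 7·8·15/6
= 1785 − 140 = 1645

Σk² = 1645


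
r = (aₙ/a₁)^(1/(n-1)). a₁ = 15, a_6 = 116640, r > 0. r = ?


r^(n-1) = aₙ/a₁
r^5 = 116640/15 = 7776
r = 7776^(1/5)
= 6

r = 6


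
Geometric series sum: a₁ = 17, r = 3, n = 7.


Sₙ = 17×(3^7 - 1)/(3 - 1)
= 17×(2187 - 1)/2
= 17×2186/2
= 18581

S_7 = 18581


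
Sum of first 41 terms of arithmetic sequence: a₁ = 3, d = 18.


aₙ = 3 + (41-1)×18 = 723
Sₙ = n(a₁+aₙ)/2 = 41×(3+723)/2
= 41×726/2 = 14883

S_41 = 14883


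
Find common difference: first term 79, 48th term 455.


d = (aₙ - a₁)/(n-1)
= (455 - 79)/(48-1)
= 376/47 = 8

d = 8


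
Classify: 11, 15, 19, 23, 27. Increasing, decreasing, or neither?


Differences: 4, 4, 4, 4
All differences > 0 → strictly INCREASING

Monotonically increasing


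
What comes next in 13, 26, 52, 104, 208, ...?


Pattern: geometric (r=2)
Terms: 13, 26, 52, 104, 208
Next term = 416

Next term = 416


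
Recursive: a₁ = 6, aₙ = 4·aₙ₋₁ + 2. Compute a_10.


Computing step by step:
a_1 = 6
a_2 = 26
a_3 = 106
a_4 = 426
a_5 = 1706
a_6 = 6826
a_7 = 27306
a_8 = 109226
a_9 = 436906
a_10 = 1747626


a_10 = 1747626


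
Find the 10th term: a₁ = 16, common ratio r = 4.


aₙ = a₁·r^(n-1)
= 16×4^9
= 16×262144
= 4194304

a_10 = 4194304


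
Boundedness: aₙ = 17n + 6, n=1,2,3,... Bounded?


aₙ = 17n + 6 → as n→∞, aₙ→∞
No finite upper bound exists
The sequence is UNBOUNDED

Unbounded (aₙ → ∞ as n → ∞)


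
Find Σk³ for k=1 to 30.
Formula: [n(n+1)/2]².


n(n+1)/2 = 30×31/2 = 465
Σk³ = 465² = 216225

Σk³ = 216225


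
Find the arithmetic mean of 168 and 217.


AM = (168 + 217)/2 = 385/2 = 192.5

AM = 192.5


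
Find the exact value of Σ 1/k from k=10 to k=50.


Σₖ₌10^50 1/k = 1/10 + 1/11 + 1/12 + ... + 1/50
= 5176139057077344436979/3099044504245996706400
≈ 1.6702

Sum = 5176139057077344436979/3099044504245996706400 ≈ 1.6702


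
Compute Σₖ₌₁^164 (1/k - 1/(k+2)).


Telescoping with gap 2: two head and two tail terms survive.
= (1 + 1/2) - (1/165 + 1/166)
= 3/2 - 1/165 - 1/166 = 20377/13695

Sum = 20377/13695


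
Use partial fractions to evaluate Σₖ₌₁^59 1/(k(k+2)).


1/(k(k+2)) = (1/2)·(1/k - 1/(k+2)) (partial fractions)
Telescoping: Σ = (1/2)·(1 + 1/2 - 1/60 - 1/61) = 5369/7320

Sum = 5369/7320


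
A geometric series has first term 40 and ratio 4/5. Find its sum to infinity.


S∞ = a₁/(1-r) = 40/(1 - 4/5)
= 40/(1/5)
= 200

S∞ = 200


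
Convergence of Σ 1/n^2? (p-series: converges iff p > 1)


p-series test: Σ c/n^p converges if p > 1, diverges if p ≤ 1 (constant c > 0 doesn't affect convergence).
p = 2
2 > 1 → CONVERGES

Converges (p = 2 > 1)


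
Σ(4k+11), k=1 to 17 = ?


Σ(4k+11) = 4·Σk + 11·n
= 4·153 + 11·17
= 612 + 187 = 799

Σ = 799


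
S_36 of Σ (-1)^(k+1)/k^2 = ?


S = 1 - 1/4 + 1/9 - 1/16 + 1/25 - 1/36 + 1/49 - 1/64 ± ...
= 0.8221
(Full series converges to +π²/12 ≈ +0.8225)

S_36 = 0.8221


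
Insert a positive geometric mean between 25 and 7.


GM = √(25×7) = √175 = 13.2288

GM = 13.2288


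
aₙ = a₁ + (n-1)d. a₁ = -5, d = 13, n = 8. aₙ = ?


aₙ = a₁ + (n-1)d
= -5 + (8-1)×13
= -5 + 91
= 86

a_8 = 86


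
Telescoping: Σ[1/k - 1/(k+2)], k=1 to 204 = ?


Telescoping with gap 2: two head and two tail terms survive.
= (1 + 1/2) - (1/205 + 1/206)
= 3/2 - 1/205 - 1/206 = 31467/21115

Sum = 31467/21115


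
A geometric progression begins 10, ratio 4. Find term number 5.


aₙ = a₁·r^(n-1)
= 10×4^4
= 10×256
= 2560

a_5 = 2560


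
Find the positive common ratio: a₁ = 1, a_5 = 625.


r^(n-1) = aₙ/a₁
r^4 = 625/1 = 625
r = 625^(1/4)
= ±5; taking r > 0 gives r = 5

r = 5


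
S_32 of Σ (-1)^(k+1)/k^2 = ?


S = 1 - 1/4 + 1/9 - 1/16 + 1/25 - 1/36 + 1/49 - 1/64 ± ...
= 0.822
(Full series converges to +π²/12 ≈ +0.8225)

S_32 = 0.822


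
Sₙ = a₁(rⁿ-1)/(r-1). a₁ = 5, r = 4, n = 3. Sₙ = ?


Sₙ = 5×(4^3 - 1)/(4 - 1)
= 5×(64 - 1)/3
= 5×63/3
= 105

S_3 = 105


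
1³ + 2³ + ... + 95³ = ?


n(n+1)/2 = 95×96/2 = 4560
Σk³ = 4560² = 20793600

Σk³ = 20793600


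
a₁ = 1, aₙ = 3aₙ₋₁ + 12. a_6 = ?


Computing step by step:
a_1 = 1
a_2 = 15
a_3 = 57
a_4 = 183
a_5 = 561
a_6 = 1695


a_6 = 1695


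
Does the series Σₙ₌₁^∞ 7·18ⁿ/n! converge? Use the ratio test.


aₙ = 7·18^n/n!
a_{n+1}/aₙ = 18^(n+1)/(n+1)! × n!/18^n  (constant 7 cancels)
= 18/(n+1)
L = lim(n→∞) 18/(n+1) = 0
L < 1 → series CONVERGES

Converges (ratio test: L = 0 < 1)


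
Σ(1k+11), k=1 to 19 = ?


Σ(1k+11) = 1·Σk + 11·n
= 1·190 + 11·19
= 190 + 209 = 399

Σ = 399


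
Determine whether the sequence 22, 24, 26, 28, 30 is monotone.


Differences: 2, 2, 2, 2
All differences > 0 → strictly INCREASING

Monotonically increasing


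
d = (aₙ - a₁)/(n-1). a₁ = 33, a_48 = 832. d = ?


d = (aₙ - a₁)/(n-1)
= (832 - 33)/(48-1)
= 799/47 = 17

d = 17


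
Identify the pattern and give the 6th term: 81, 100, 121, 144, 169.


Pattern: perfect squares: n²
Terms: 81, 100, 121, 144, 169
Next term = 196

Next term = 196


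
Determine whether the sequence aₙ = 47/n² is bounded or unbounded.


a₁ = 47, a₂ = 47/4, a₃ = 47/9, ...
0 < aₙ ≤ 47 for all n ≥ 1
The sequence IS bounded

Bounded (0 < aₙ ≤ 47)


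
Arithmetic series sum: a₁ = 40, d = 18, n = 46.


aₙ = 40 + (46-1)×18 = 850
Sₙ = n(a₁+aₙ)/2 = 46×(40+850)/2
= 46×890/2 = 20470

S_46 = 20470


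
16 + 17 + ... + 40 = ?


Σₖ₌16^40 k = Σₖ₌₁^40 k − Σₖ₌₁^15 k
= 40·41/2 − 15·16/2
= 820 − 120 = 700

Σk = 700


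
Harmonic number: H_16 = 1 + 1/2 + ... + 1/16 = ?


H_16 = 1/1 + 1/2 + 1/3 + ... + 1/16
= 2436559/720720
≈ 3.3807

H_16 = 2436559/720720 ≈ 3.3807


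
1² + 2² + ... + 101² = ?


n = 101
n(n+1)(2n+1)/6 = 101×102×203/6
= 2091306/6 = 348551

Σk² = 348551


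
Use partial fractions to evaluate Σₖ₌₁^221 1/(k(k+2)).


1/(k(k+2)) = (1/2)·(1/k - 1/(k+2)) (partial fractions)
Telescoping: Σ = (1/2)·(1 + 1/2 - 1/222 - 1/223) = 36907/49506

Sum = 36907/49506


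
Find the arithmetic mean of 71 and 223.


AM = (71 + 223)/2 = 294/2 = 147

AM = 147


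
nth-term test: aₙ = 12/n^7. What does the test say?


lim(n→∞) 12/n^7 = 0
lim aₙ = 0 → nth-term test is INCONCLUSIVE
(Need other tests; this is actually a convergent p-series with p=7 > 1)

Inconclusive (lim aₙ = 0; need another test)


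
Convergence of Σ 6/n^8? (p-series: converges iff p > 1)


p-series test: Σ c/n^p converges if p > 1, diverges if p ≤ 1 (constant c > 0 doesn't affect convergence).
p = 8
8 > 1 → CONVERGES

Converges (p = 8 > 1)


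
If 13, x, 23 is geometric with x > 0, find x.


GM = √(13×23) = √299 = 17.2916

GM = 17.2916


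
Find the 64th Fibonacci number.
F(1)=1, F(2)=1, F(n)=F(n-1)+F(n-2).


Fibonacci sequence: 1, 1, 2, 3, 5, 8, 13, 21, 34, 55, 89, ...
F(64) = 10610209857723

F(64) = 10610209857723


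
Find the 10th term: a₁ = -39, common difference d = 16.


aₙ = a₁ + (n-1)d
= -39 + (10-1)×16
= -39 + 144
= 105

a_10 = 105


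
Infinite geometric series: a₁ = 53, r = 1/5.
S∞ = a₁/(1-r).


S∞ = a₁/(1-r) = 53/(1 - 1/5)
= 53/(4/5)
= 265/4

S∞ = 265/4


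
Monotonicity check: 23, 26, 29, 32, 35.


Differences: 3, 3, 3, 3
All differences > 0 → strictly INCREASING

Monotonically increasing


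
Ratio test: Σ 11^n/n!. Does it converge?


aₙ = 11^n/n!
a_{n+1}/aₙ = 11^(n+1)/(n+1)! × n!/11^n
= 11/(n+1)
L = lim(n→∞) 11/(n+1) = 0
L < 1 → series CONVERGES

Converges (ratio test: L = 0 < 1)


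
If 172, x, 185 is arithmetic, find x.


AM = (172 + 185)/2 = 357/2 = 178.5

AM = 178.5


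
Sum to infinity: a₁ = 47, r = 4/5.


S∞ = a₁/(1-r) = 47/(1 - 4/5)
= 47/(1/5)
= 235

S∞ = 235


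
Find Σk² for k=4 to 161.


Σₖ₌4^161 k² = Σₖ₌₁^161 k² − Σₖ₌₁^3 k²
= 161·162·323/6 − 3·4·7/6
= 1404081 − 14 = 1404067

Σk² = 1404067


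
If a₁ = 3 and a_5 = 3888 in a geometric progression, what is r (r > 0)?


r^(n-1) = aₙ/a₁
r^4 = 3888/3 = 1296
r = 1296^(1/4)
= ±6; taking r > 0 gives r = 6

r = 6


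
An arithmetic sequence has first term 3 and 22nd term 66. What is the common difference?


d = (aₙ - a₁)/(n-1)
= (66 - 3)/(22-1)
= 63/21 = 3

d = 3


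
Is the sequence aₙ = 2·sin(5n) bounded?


For all n, -1 ≤ sin(5n) ≤ 1, so -2 ≤ 2·sin(5n) ≤ 2
Lower bound: -2, Upper bound: 2
The sequence IS bounded

Bounded (-2 ≤ aₙ ≤ 2)


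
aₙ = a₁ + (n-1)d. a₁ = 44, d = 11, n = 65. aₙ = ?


aₙ = a₁ + (n-1)d
= 44 + (65-1)×11
= 44 + 704
= 748

a_65 = 748


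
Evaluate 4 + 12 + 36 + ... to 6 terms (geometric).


Sₙ = 4×(3^6 - 1)/(3 - 1)
= 4×(729 - 1)/2
= 4×728/2
= 1456

S_6 = 1456


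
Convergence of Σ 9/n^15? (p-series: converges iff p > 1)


p-series test: Σ c/n^p converges if p > 1, diverges if p ≤ 1 (constant c > 0 doesn't affect convergence).
p = 15
15 > 1 → CONVERGES

Converges (p = 15 > 1)


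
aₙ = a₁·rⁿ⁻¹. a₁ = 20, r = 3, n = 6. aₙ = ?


aₙ = a₁·r^(n-1)
= 20×3^5
= 20×243
= 4860

a_6 = 4860


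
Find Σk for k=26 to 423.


Σₖ₌26^423 k = Σₖ₌₁^423 k − Σₖ₌₁^25 k
= 423·424/2 − 25·26/2
= 89676 − 325 = 89351

Σk = 89351


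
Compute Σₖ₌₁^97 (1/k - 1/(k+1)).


Telescoping: adjacent terms cancel.
= 1/1 - 1/98
= 1 - 1/98 = 97/98

Sum = 97/98


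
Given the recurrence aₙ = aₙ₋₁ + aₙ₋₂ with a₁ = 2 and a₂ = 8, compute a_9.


Computing iteratively: 2, 8, 10, 18, 28, 46, 74, 120, 194
a_9 = 194

a_9 = 194


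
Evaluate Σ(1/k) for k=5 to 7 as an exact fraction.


Σₖ₌5^7 1/k = 1/5 + 1/6 + 1/7
= 107/210
≈ 0.5095

Sum = 107/210 ≈ 0.5095


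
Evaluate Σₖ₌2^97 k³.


Σₖ₌2^97 k³ = [97·98/2]² − [1·2/2]²
= 22591009 − 1 = 22591008

Σk³ = 22591008


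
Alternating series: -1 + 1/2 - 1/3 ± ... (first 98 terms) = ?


S = -1 + 1/2 - 1/3 + 1/4 - 1/5 + 1/6 - 1/7 + 1/8 ± ...
= -0.6881
(Full series converges to -ln(2) ≈ -0.6931)

S_98 = -0.6881


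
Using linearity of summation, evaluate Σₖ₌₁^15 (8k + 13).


Σ(8k+13) = 8·Σk + 13·n
= 8·120 + 13·15
= 960 + 195 = 1155

Σ = 1155


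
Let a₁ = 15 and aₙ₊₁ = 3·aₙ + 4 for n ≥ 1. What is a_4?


Computing step by step:
a_1 = 15
a_2 = 49
a_3 = 151
a_4 = 457


a_4 = 457


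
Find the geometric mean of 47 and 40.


GM = √(47×40) = √1880 = 43.359

GM = 43.359


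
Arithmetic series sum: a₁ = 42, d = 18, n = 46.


aₙ = 42 + (46-1)×18 = 852
Sₙ = n(a₁+aₙ)/2 = 46×(42+852)/2
= 46×894/2 = 20562

S_46 = 20562


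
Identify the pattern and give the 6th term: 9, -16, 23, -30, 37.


Pattern: alternating sign, magnitude arithmetic (d=7)
Terms: 9, -16, 23, -30, 37
Next term = -44

Next term = -44


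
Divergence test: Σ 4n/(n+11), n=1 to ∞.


lim(n→∞) 4n/(n+11) = 4/1 = 4  (divide numerator and denominator by n)
lim aₙ = 4 ≠ 0 → series DIVERGES

Diverges (lim aₙ = 4 ≠ 0)


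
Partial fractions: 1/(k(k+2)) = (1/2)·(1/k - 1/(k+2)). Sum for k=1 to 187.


1/(k(k+2)) = (1/2)·(1/k - 1/(k+2)) (partial fractions)
Telescoping: Σ = (1/2)·(1 + 1/2 - 1/188 - 1/189) = 52921/71064

Sum = 52921/71064


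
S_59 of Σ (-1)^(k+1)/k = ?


S = 1 - 1/2 + 1/3 - 1/4 + 1/5 - 1/6 + 1/7 - 1/8 ± ...
= 0.7015
(Full series converges to +ln(2) ≈ +0.6931)

S_59 = 0.7015


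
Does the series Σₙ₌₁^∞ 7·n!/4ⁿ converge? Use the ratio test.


aₙ = 7·n!/4^n
a_{n+1}/aₙ = (n+1)!/4^(n+1) × 4^n/n!  (constant 7 cancels)
= (n+1)/4
L = lim(n→∞) (n+1)/4 = ∞
L > 1 → series DIVERGES

Diverges (ratio test: L = ∞ > 1)


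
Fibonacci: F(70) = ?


Fibonacci sequence: 1, 1, 2, 3, 5, 8, 13, 21, 34, 55, 89, ...
F(70) = 190392490709135

F(70) = 190392490709135


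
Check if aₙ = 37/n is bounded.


a₁ = 37, a₂ = 37/2, a₃ = 37/3, ...
0 < aₙ ≤ 37 for all n ≥ 1
Lower bound: 0, Upper bound: 37
The sequence IS bounded

Bounded (0 < aₙ ≤ 37)


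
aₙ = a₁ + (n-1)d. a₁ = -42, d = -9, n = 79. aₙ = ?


aₙ = a₁ + (n-1)d
= -42 + (79-1)×-9
= -42 - 702
= -744

a_79 = -744


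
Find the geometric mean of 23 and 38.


GM = √(23×38) = √874 = 29.5635

GM = 29.5635


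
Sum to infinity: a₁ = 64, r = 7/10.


S∞ = a₁/(1-r) = 64/(1 - 7/10)
= 64/(3/10)
= 640/3

S∞ = 640/3


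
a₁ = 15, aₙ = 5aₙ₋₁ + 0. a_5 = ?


Computing step by step:
a_1 = 15
a_2 = 75
a_3 = 375
a_4 = 1875
a_5 = 9375


a_5 = 9375


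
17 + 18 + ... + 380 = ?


Σₖ₌17^380 k = Σₖ₌₁^380 k − Σₖ₌₁^16 k
= 380·381/2 − 16·17/2
= 72390 − 136 = 72254

Σk = 72254


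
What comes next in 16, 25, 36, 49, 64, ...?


Pattern: perfect squares: n²
Terms: 16, 25, 36, 49, 64
Next term = 81

Next term = 81


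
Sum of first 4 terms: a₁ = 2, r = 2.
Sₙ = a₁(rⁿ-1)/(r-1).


Sₙ = 2×(2^4 - 1)/(2 - 1)
= 2×(16 - 1)/1
= 2×15/1
= 30

S_4 = 30


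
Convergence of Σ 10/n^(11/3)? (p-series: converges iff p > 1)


p-series test: Σ c/n^p converges if p > 1, diverges if p ≤ 1 (constant c > 0 doesn't affect convergence).
p = 11/3
11/3 > 1 → CONVERGES

Converges (p = 11/3 > 1)


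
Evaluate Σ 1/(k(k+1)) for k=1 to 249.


1/(k(k+1)) = 1/k - 1/(k+1) (partial fractions)
Telescoping: Σ = 1 - 1/250 = 249/250

Sum = 249/250


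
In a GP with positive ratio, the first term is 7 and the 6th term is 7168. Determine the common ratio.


r^(n-1) = aₙ/a₁
r^5 = 7168/7 = 1024
r = 1024^(1/5)
= 4

r = 4


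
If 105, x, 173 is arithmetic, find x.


AM = (105 + 173)/2 = 278/2 = 139

AM = 139


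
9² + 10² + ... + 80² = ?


Σₖ₌9^80 k² = Σₖ₌₁^80 k² − Σₖ₌₁^8 k²
= 80·81·161/6 − 8·9·17/6
= 173880 − 204 = 173676

Σk² = 173676


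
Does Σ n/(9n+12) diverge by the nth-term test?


lim(n→∞) n/(9n+12) = 1/9 = 1/9  (divide numerator and denominator by n)
lim aₙ = 1/9 ≠ 0 → series DIVERGES

Diverges (lim aₙ = 1/9 ≠ 0)


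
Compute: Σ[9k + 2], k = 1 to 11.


Σ(9k+2) = 9·Σk + 2·n
= 9·66 + 2·11
= 594 + 22 = 616

Σ = 616


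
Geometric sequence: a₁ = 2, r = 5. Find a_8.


aₙ = a₁·r^(n-1)
= 2×5^7
= 2×78125
= 156250

a_8 = 156250


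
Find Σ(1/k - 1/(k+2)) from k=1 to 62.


Telescoping with gap 2: two head and two tail terms survive.
= (1 + 1/2) - (1/63 + 1/64)
= 3/2 - 1/63 - 1/64 = 5921/4032

Sum = 5921/4032


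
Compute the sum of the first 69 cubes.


n(n+1)/2 = 69×70/2 = 2415
Σk³ = 2415² = 5832225

Σk³ = 5832225


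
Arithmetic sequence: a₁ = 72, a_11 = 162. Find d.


d = (aₙ - a₁)/(n-1)
= (162 - 72)/(11-1)
= 90/10 = 9

d = 9


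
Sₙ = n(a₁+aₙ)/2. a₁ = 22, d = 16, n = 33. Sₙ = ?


aₙ = 22 + (33-1)×16 = 534
Sₙ = n(a₁+aₙ)/2 = 33×(22+534)/2
= 33×556/2 = 9174

S_33 = 9174


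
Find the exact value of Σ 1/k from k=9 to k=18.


Σₖ₌9^18 1/k = 1/9 + 1/10 + 1/11 + 1/12 + 1/13 + 1/14 + 1/15 + 1/16 + 1/17 + 1/18
= 634871/816816
≈ 0.7773

Sum = 634871/816816 ≈ 0.7773


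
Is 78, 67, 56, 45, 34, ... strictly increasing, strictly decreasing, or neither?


Differences: -11, -11, -11, -11
All differences < 0 → strictly DECREASING

Monotonically decreasing


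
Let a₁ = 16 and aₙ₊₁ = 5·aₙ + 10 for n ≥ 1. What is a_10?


Computing step by step:
a_1 = 16
a_2 = 90
a_3 = 460
a_4 = 2310
a_5 = 11560
a_6 = 57810
a_7 = 289060
a_8 = 1445310
a_9 = 7226560
a_10 = 36132810


a_10 = 36132810


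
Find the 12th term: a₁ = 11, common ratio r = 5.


aₙ = a₁·r^(n-1)
= 11×5^11
= 11×48828125
= 537109375

a_12 = 537109375


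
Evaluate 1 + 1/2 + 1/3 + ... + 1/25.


H_25 = 1/1 + 1/2 + 1/3 + ... + 1/25
= 34052522467/8923714800
≈ 3.816

H_25 = 34052522467/8923714800 ≈ 3.816


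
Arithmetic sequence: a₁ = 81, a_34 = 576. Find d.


d = (aₙ - a₁)/(n-1)
= (576 - 81)/(34-1)
= 495/33 = 15

d = 15


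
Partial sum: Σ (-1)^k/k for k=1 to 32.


S = -1 + 1/2 - 1/3 + 1/4 - 1/5 + 1/6 - 1/7 + 1/8 ± ...
= -0.6778
(Full series converges to -ln(2) ≈ -0.6931)

S_32 = -0.6778


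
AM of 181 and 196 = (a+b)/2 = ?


AM = (181 + 196)/2 = 377/2 = 188.5

AM = 188.5


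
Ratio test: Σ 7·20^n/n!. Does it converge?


aₙ = 7·20^n/n!
a_{n+1}/aₙ = 20^(n+1)/(n+1)! × n!/20^n  (constant 7 cancels)
= 20/(n+1)
L = lim(n→∞) 20/(n+1) = 0
L < 1 → series CONVERGES

Converges (ratio test: L = 0 < 1)


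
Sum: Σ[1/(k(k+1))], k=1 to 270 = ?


1/(k(k+1)) = 1/k - 1/(k+1) (partial fractions)
Telescoping: Σ = 1 - 1/271 = 270/271

Sum = 270/271


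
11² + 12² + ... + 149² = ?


Σₖ₌11^149 k² = Σₖ₌₁^149 k² − Σₖ₌₁^10 k²
= 149·150·299/6 − 10·11·21/6
= 1113775 − 385 = 1113390

Σk² = 1113390


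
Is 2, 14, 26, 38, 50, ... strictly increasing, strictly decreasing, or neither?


Differences: 12, 12, 12, 12
All differences > 0 → strictly INCREASING

Monotonically increasing


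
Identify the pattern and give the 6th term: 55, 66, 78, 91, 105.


Pattern: triangular numbers: n(n+1)/2
Terms: 55, 66, 78, 91, 105
Next term = 120

Next term = 120


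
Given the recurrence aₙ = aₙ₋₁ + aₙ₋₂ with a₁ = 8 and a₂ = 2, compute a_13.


Computing iteratively: 8, 2, 10, 12, 22, 34, 56, 90, 146, 236, 382, 618, ...
a_13 = 1000

a_13 = 1000


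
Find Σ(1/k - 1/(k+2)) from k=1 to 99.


Telescoping with gap 2: two head and two tail terms survive.
= (1 + 1/2) - (1/100 + 1/101)
= 3/2 - 1/100 - 1/101 = 14949/10100

Sum = 14949/10100


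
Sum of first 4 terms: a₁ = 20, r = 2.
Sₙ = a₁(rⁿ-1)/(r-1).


Sₙ = 20×(2^4 - 1)/(2 - 1)
= 20×(16 - 1)/1
= 20×15/1
= 300

S_4 = 300


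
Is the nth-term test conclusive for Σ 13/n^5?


lim(n→∞) 13/n^5 = 0
lim aₙ = 0 → nth-term test is INCONCLUSIVE
(Need other tests; this is actually a convergent p-series with p=5 > 1)

Inconclusive (lim aₙ = 0; need another test)


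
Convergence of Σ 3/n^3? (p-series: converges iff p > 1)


p-series test: Σ c/n^p converges if p > 1, diverges if p ≤ 1 (constant c > 0 doesn't affect convergence).
p = 3
3 > 1 → CONVERGES

Converges (p = 3 > 1)


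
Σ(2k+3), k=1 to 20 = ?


Σ(2k+3) = 2·Σk + 3·n
= 2·210 + 3·20
= 420 + 60 = 480

Σ = 480


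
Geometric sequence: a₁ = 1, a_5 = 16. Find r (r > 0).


r^(n-1) = aₙ/a₁
r^4 = 16/1 = 16
r = 16^(1/4)
= ±2; taking r > 0 gives r = 2

r = 2


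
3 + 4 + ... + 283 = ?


Σₖ₌3^283 k = Σₖ₌₁^283 k − Σₖ₌₁^2 k
= 283·284/2 − 2·3/2
= 40186 − 3 = 40183

Σk = 40183


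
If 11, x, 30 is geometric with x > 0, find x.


GM = √(11×30) = √330 = 18.1659

GM = 18.1659


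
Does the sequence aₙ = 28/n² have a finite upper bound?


a₁ = 28, a₂ = 28/4, a₃ = 28/9, ...
0 < aₙ ≤ 28 for all n ≥ 1
The sequence IS bounded

Bounded (0 < aₙ ≤ 28)


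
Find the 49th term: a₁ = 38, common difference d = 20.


aₙ = a₁ + (n-1)d
= 38 + (49-1)×20
= 38 + 960
= 998

a_49 = 998


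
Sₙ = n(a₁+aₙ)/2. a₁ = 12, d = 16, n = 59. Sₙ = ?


aₙ = 12 + (59-1)×16 = 940
Sₙ = n(a₁+aₙ)/2 = 59×(12+940)/2
= 59×952/2 = 28084

S_59 = 28084


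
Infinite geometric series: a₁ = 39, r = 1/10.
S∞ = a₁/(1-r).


S∞ = a₁/(1-r) = 39/(1 - 1/10)
= 39/(9/10)
= 130/3

S∞ = 130/3


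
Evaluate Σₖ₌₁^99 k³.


n(n+1)/2 = 99×100/2 = 4950
Σk³ = 4950² = 24502500

Σk³ = 24502500


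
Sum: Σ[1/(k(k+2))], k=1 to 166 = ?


1/(k(k+2)) = (1/2)·(1/k - 1/(k+2)) (partial fractions)
Telescoping: Σ = (1/2)·(1 + 1/2 - 1/167 - 1/168) = 41749/56112

Sum = 41749/56112


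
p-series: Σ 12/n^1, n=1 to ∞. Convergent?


p-series test: Σ c/n^p converges if p > 1, diverges if p ≤ 1 (constant c > 0 doesn't affect convergence).
p = 1
1 ≤ 1 → DIVERGES

Diverges (p = 1 ≤ 1)


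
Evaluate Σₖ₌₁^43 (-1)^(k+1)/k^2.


S = 1 - 1/4 + 1/9 - 1/16 + 1/25 - 1/36 + 1/49 - 1/64 ± ...
= 0.8227
(Full series converges to +π²/12 ≈ +0.8225)

S_43 = 0.8227


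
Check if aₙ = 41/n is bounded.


a₁ = 41, a₂ = 41/2, a₃ = 41/3, ...
0 < aₙ ≤ 41 for all n ≥ 1
Lower bound: 0, Upper bound: 41
The sequence IS bounded

Bounded (0 < aₙ ≤ 41)


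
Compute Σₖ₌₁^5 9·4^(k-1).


Sₙ = 9×(4^5 - 1)/(4 - 1)
= 9×(1024 - 1)/3
= 9×1023/3
= 3069

S_5 = 3069


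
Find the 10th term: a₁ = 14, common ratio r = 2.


aₙ = a₁·r^(n-1)
= 14×2^9
= 14×512
= 7168

a_10 = 7168


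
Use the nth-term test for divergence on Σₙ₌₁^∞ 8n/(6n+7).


lim(n→∞) 8n/(6n+7) = 8/6 = 4/3  (divide numerator and denominator by n)
lim aₙ = 4/3 ≠ 0 → series DIVERGES

Diverges (lim aₙ = 4/3 ≠ 0)


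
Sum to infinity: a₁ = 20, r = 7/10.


S∞ = a₁/(1-r) = 20/(1 - 7/10)
= 20/(3/10)
= 200/3

S∞ = 200/3


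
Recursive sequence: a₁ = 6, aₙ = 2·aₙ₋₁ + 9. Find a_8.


Computing step by step:
a_1 = 6
a_2 = 21
a_3 = 51
a_4 = 111
a_5 = 231
a_6 = 471
a_7 = 951
a_8 = 1911


a_8 = 1911


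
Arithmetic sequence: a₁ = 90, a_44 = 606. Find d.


d = (aₙ - a₁)/(n-1)
= (606 - 90)/(44-1)
= 516/43 = 12

d = 12


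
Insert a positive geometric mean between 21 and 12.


GM = √(21×12) = √252 = 15.8745

GM = 15.8745


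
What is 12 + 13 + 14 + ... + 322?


Σₖ₌12^322 k = Σₖ₌₁^322 k − Σₖ₌₁^11 k
= 322·323/2 − 11·12/2
= 52003 − 66 = 51937

Σk = 51937


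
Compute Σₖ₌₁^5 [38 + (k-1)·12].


aₙ = 38 + (5-1)×12 = 86
Sₙ = n(a₁+aₙ)/2 = 5×(38+86)/2
= 5×124/2 = 310

S_5 = 310


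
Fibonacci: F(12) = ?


Fibonacci sequence: 1, 1, 2, 3, 5, 8, 13, 21, 34, 55, 89, ...
F(12) = 144

F(12) = 144


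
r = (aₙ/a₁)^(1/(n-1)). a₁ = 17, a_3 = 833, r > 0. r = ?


r^(n-1) = aₙ/a₁
r^2 = 833/17 = 49
r = 49^(1/2)
= ±7; taking r > 0 gives r = 7

r = 7


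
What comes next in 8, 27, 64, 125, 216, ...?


Pattern: perfect cubes: n³
Terms: 8, 27, 64, 125, 216
Next term = 343

Next term = 343


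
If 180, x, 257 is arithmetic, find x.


AM = (180 + 257)/2 = 437/2 = 218.5

AM = 218.5


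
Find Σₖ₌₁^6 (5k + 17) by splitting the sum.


Σ(5k+17) = 5·Σk + 17·n
= 5·21 + 17·6
= 105 + 102 = 207

Σ = 207


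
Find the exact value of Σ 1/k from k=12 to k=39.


Σₖ₌12^39 1/k = 1/12 + 1/13 + 1/14 + ... + 1/39
= 941627320612529/763275922437600
≈ 1.2337

Sum = 941627320612529/763275922437600 ≈ 1.2337


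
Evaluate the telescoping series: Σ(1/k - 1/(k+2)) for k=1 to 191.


Telescoping with gap 2: two head and two tail terms survive.
= (1 + 1/2) - (1/192 + 1/193)
= 3/2 - 1/192 - 1/193 = 55199/37056

Sum = 55199/37056


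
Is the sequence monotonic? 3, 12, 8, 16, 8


Differences: 9, -4, 8, -8
Difference at position 1 is +9 (> 0) but position 2 is -4 (< 0) — sequence both rises and falls
→ NOT monotonic

Not monotonic


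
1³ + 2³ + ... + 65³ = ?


n(n+1)/2 = 65×66/2 = 2145
Σk³ = 2145² = 4601025

Σk³ = 4601025


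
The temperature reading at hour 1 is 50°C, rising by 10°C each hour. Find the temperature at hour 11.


aₙ = a₁ + (n-1)d
= 50 + (11-1)×10
= 50 + 100
= 150

a_11 = 150


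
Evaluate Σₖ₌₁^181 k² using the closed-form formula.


n = 181
n(n+1)(2n+1)/6 = 181×182×363/6
= 11957946/6 = 1992991

Σk² = 1992991


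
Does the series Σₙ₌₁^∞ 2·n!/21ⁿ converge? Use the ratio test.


aₙ = 2·n!/21^n
a_{n+1}/aₙ = (n+1)!/21^(n+1) × 21^n/n!  (constant 2 cancels)
= (n+1)/21
L = lim(n→∞) (n+1)/21 = ∞
L > 1 → series DIVERGES

Diverges (ratio test: L = ∞ > 1)


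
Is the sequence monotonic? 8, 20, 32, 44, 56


Differences: 12, 12, 12, 12
All differences > 0 → strictly INCREASING

Monotonically increasing


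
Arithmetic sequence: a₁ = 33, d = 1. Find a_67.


aₙ = a₁ + (n-1)d
= 33 + (67-1)×1
= 33 + 66
= 99

a_67 = 99


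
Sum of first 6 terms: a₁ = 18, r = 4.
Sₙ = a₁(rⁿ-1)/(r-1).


Sₙ = 18×(4^6 - 1)/(4 - 1)
= 18×(4096 - 1)/3
= 18×4095/3
= 24570

S_6 = 24570


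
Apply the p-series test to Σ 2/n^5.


p-series test: Σ c/n^p converges if p > 1, diverges if p ≤ 1 (constant c > 0 doesn't affect convergence).
p = 5
5 > 1 → CONVERGES

Converges (p = 5 > 1)


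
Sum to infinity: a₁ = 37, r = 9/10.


S∞ = a₁/(1-r) = 37/(1 - 9/10)
= 37/(1/10)
= 370

S∞ = 370


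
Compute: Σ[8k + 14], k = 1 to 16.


Σ(8k+14) = 8·Σk + 14·n
= 8·136 + 14·16
= 1088 + 224 = 1312

Σ = 1312


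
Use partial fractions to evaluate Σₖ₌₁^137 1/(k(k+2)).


1/(k(k+2)) = (1/2)·(1/k - 1/(k+2)) (partial fractions)
Telescoping: Σ = (1/2)·(1 + 1/2 - 1/138 - 1/139) = 7124/9591

Sum = 7124/9591


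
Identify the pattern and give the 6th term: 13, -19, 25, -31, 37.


Pattern: alternating sign, magnitude arithmetic (d=6)
Terms: 13, -19, 25, -31, 37
Next term = -43

Next term = -43


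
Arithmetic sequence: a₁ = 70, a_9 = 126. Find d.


d = (aₙ - a₁)/(n-1)
= (126 - 70)/(9-1)
= 56/8 = 7

d = 7


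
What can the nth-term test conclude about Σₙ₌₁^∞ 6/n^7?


lim(n→∞) 6/n^7 = 0
lim aₙ = 0 → nth-term test is INCONCLUSIVE
(Need other tests; this is actually a convergent p-series with p=7 > 1)

Inconclusive (lim aₙ = 0; need another test)


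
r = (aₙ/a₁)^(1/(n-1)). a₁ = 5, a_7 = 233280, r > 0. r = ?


r^(n-1) = aₙ/a₁
r^6 = 233280/5 = 46656
r = 46656^(1/6)
= ±6; taking r > 0 gives r = 6

r = 6


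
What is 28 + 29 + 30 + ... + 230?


Σₖ₌28^230 k = Σₖ₌₁^230 k − Σₖ₌₁^27 k
= 230·231/2 − 27·28/2
= 26565 − 378 = 26187

Σk = 26187


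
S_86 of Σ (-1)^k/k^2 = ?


S = -1 + 1/4 - 1/9 + 1/16 - 1/25 + 1/36 - 1/49 + 1/64 ± ...
= -0.8224
(Full series converges to -π²/12 ≈ -0.8225)

S_86 = -0.8224
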